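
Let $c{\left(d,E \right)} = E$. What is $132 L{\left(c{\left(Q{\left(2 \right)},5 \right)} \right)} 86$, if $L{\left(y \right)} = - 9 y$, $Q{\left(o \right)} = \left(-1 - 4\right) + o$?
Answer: $-510840$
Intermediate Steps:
$Q{\left(o \right)} = -5 + o$
$132 L{\left(c{\left(Q{\left(2 \right)},5 \right)} \right)} 86 = 132 \left(\left(-9\right) 5\right) 86 = 132 \left(-45\right) 86 = \left(-5940\right) 86 = -510840$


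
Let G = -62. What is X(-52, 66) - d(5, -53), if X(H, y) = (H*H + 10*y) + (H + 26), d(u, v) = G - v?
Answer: 3347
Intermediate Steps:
d(u, v) = -62 - v
X(H, y) = 26 + H + H**2 + 10*y (X(H, y) = (H**2 + 10*y) + (26 + H) = 26 + H + H**2 + 10*y)
X(-52, 66) - d(5, -53) = (26 - 52 + (-52)**2 + 10*66) - (-62 - 1*(-53)) = (26 - 52 + 2704 + 660) - (-62 + 53) = 3338 - 1*(-9) = 3338 + 9 = 3347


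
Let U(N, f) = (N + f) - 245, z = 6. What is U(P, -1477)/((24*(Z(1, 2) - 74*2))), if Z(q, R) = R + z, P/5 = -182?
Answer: 47/60 ≈ 0.78333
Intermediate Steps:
P = -910 (P = 5*(-182) = -910)
Z(q, R) = 6 + R (Z(q, R) = R + 6 = 6 + R)
U(N, f) = -245 + N + f
U(P, -1477)/((24*(Z(1, 2) - 74*2))) = (-245 - 910 - 1477)/((24*((6 + 2) - 74*2))) = -2632*1/(24*(8 - 148)) = -2632/(24*(-140)) = -2632/(-3360) = -2632*(-1/3360) = 47/60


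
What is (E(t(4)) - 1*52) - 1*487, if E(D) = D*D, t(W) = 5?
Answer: -514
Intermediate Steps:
E(D) = D²
(E(t(4)) - 1*52) - 1*487 = (5² - 1*52) - 1*487 = (25 - 52) - 487 = -27 - 487 = -514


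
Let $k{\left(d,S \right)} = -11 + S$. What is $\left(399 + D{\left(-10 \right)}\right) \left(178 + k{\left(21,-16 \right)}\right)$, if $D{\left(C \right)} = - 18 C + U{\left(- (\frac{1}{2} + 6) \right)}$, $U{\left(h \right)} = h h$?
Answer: $\frac{375235}{4} \approx 93809.0$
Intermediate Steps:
$U{\left(h \right)} = h^{2}$
$D{\left(C \right)} = \frac{169}{4} - 18 C$ ($D{\left(C \right)} = - 18 C + \left(- (\frac{1}{2} + 6)\right)^{2} = - 18 C + \left(\left(-1\right) \frac{13}{2}\right)^{2} = - 18 C + \left(- \frac{13}{2}\right)^{2} = - 18 C + \frac{169}{4} = \frac{169}{4} - 18 C$)
$\left(399 + D{\left(-10 \right)}\right) \left(178 + k{\left(21,-16 \right)}\right) = \left(399 + \left(\frac{169}{4} - -180\right)\right) \left(178 - 27\right) = \left(399 + \left(\frac{169}{4} + 180\right)\right) \left(178 - 27\right) = \left(399 + \frac{889}{4}\right) 151 = \frac{2485}{4} \cdot 151 = \frac{375235}{4}$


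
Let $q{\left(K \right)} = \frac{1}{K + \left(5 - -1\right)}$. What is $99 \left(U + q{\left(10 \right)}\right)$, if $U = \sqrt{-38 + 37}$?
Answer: $\frac{99}{16} + 99 i \approx 6.1875 + 99.0 i$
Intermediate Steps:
$U = i$ ($U = \sqrt{-1} = i \approx 1.0 i$)
$q{\left(K \right)} = \frac{1}{6 + K}$ ($q{\left(K \right)} = \frac{1}{K + \left(5 + 1\right)} = \frac{1}{K + 6} = \frac{1}{6 + K}$)
$99 \left(U + q{\left(10 \right)}\right) = 99 \left(i + \frac{1}{6 + 10}\right) = 99 \left(i + \frac{1}{16}\right) = 99 \left(\frac{1}{16} + i\right) = \frac{99}{16} + 99 i$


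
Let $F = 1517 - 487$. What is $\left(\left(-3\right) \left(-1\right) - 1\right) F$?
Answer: $2060$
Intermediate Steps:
$F = 1030$
$\left(\left(-3\right) \left(-1\right) - 1\right) F = \left(\left(-3\right) \left(-1\right) - 1\right) 1030 = \left(3 - 1\right) 1030 = 2 \cdot 1030 = 2060$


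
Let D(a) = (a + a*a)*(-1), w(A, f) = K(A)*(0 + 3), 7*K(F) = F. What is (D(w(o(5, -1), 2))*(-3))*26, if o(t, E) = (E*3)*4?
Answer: 81432/49 ≈ 1661.9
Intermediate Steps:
o(t, E) = 12*E (o(t, E) = (3*E)*4 = 12*E)
K(F) = F/7
w(A, f) = 3*A/7 (w(A, f) = (A/7)*(0 + 3) = (A/7)*3 = 3*A/7)
D(a) = -a - a² (D(a) = (a + a²)*(-1) = -a - a²)
(D(w(o(5, -1), 2))*(-3))*26 = (-3*(12*(-1))/7*(1 + 3*(12*(-1))/7)*(-3))*26 = (-(3/7)*(-12)*(1 + (3/7)*(-12))*(-3))*26 = (-1*(-36/7)*(1 - 36/7)*(-3))*26 = (-1*(-36/7)*(-29/7)*(-3))*26 = -1044/49*(-3)*26 = (3132/49)*26 = 81432/49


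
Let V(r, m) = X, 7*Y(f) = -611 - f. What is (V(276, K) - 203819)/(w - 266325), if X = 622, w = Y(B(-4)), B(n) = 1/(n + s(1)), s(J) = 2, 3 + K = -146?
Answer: 2844758/3729771 ≈ 0.76272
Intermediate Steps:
K = -149 (K = -3 - 146 = -149)
B(n) = 1/(2 + n) (B(n) = 1/(n + 2) = 1/(2 + n))
Y(f) = -611/7 - f/7 (Y(f) = (-611 - f)/7 = -611/7 - f/7)
w = -1221/14 (w = -611/7 - 1/(7*(2 - 4)) = -611/7 - 1/7/(-2) = -611/7 - 1/7*(-1/2) = -611/7 + 1/14 = -1221/14 ≈ -87.214)
V(r, m) = 622
(V(276, K) - 203819)/(w - 266325) = (622 - 203819)/(-1221/14 - 266325) = -203197/(-3729771/14) = -203197*(-14/3729771) = 2844758/3729771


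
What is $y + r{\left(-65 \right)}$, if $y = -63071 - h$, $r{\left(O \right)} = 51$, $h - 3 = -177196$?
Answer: $114173$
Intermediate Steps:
$h = -177193$ ($h = 3 - 177196 = -177193$)
$y = 114122$ ($y = -63071 - -177193 = -63071 + 177193 = 114122$)
$y + r{\left(-65 \right)} = 114122 + 51 = 114173$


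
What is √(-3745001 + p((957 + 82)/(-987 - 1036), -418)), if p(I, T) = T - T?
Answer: I*√3745001 ≈ 1935.2*I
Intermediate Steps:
p(I, T) = 0
√(-3745001 + p((957 + 82)/(-987 - 1036), -418)) = √(-3745001 + 0) = √(-3745001) = I*√3745001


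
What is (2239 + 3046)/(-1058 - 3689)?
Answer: -5285/4747 ≈ -1.1133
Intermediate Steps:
(2239 + 3046)/(-1058 - 3689) = 5285/(-4747) = 5285*(-1/4747) = -5285/4747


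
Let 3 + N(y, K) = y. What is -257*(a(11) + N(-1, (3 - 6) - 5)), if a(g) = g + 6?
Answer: -3341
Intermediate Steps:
a(g) = 6 + g
N(y, K) = -3 + y
-257*(a(11) + N(-1, (3 - 6) - 5)) = -257*((6 + 11) + (-3 - 1)) = -257*(17 - 4) = -257*13 = -3341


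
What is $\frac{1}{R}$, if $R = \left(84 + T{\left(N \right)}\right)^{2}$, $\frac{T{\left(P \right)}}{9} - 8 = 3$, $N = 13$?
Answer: $\frac{1}{33489} \approx 2.9861 \cdot 10^{-5}$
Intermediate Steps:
$T{\left(P \right)} = 99$ ($T{\left(P \right)} = 72 + 9 \cdot 3 = 72 + 27 = 99$)
$R = 33489$ ($R = \left(84 + 99\right)^{2} = 183^{2} = 33489$)
$\frac{1}{R} = \frac{1}{33489}$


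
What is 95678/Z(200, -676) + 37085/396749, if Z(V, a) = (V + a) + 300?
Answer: -1725164721/3173992 ≈ -543.53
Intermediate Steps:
Z(V, a) = 300 + V + a
95678/Z(200, -676) + 37085/396749 = 95678/(300 + 200 - 676) + 37085/396749 = 95678/(-176) + 37085*(1/396749) = 95678*(-1/176) + 37085/396749 = -4349/8 + 37085/396749 = -1725164721/3173992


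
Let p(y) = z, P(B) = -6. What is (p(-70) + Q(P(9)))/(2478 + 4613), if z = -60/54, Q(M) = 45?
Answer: 395/63819 ≈ 0.0061894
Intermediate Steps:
z = -10/9 (z = -60*1/54 = -10/9 ≈ -1.1111)
p(y) = -10/9
(p(-70) + Q(P(9)))/(2478 + 4613) = (-10/9 + 45)/(2478 + 4613) = (395/9)/7091 = (395/9)*(1/7091) = 395/63819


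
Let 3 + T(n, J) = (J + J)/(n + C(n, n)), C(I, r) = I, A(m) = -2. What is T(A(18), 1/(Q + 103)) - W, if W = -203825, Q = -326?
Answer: 90904613/446 ≈ 2.0382e+5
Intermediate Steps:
T(n, J) = -3 + J/n (T(n, J) = -3 + (J + J)/(n + n) = -3 + (2*J)/((2*n)) = -3 + (2*J)*(1/(2*n)) = -3 + J/n)
T(A(18), 1/(Q + 103)) - W = (-3 + 1/((-326 + 103)*(-2))) - 1*(-203825) = (-3 - 1/2/(-223)) + 203825 = (-3 - 1/223*(-1/2)) + 203825 = (-3 + 1/446) + 203825 = -1337/446 + 203825 = 90904613/446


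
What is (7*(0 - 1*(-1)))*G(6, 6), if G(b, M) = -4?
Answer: -28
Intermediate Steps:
(7*(0 - 1*(-1)))*G(6, 6) = (7*(0 - 1*(-1)))*(-4) = (7*(0 + 1))*(-4) = (7*1)*(-4) = 7*(-4) = -28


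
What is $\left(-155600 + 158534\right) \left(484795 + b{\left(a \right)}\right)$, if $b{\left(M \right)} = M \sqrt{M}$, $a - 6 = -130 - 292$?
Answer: $1422388530 - 4882176 i \sqrt{26} \approx 1.4224 \cdot 10^{9} - 2.4894 \cdot 10^{7} i$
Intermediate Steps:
$a = -416$ ($a = 6 - 422 = -416$)
$b{\left(M \right)} = M^{\frac{3}{2}}$
$\left(-155600 + 158534\right) \left(484795 + b{\left(a \right)}\right) = \left(-155600 + 158534\right) \left(484795 + \left(-416\right)^{\frac{3}{2}}\right) = 2934 \left(484795 - 1664 i \sqrt{26}\right) = 1422388530 - 4882176 i \sqrt{26}$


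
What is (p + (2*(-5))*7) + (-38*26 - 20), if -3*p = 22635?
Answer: -8623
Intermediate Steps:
p = -7545 (p = -⅓*22635 = -7545)
(p + (2*(-5))*7) + (-38*26 - 20) = (-7545 + (2*(-5))*7) + (-38*26 - 20) = (-7545 - 10*7) + (-988 - 20) = (-7545 - 70) - 1008 = -7615 - 1008 = -8623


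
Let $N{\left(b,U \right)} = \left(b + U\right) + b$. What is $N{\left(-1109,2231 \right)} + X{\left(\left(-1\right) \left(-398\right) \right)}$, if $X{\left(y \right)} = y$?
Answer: $411$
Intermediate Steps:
$N{\left(b,U \right)} = U + 2 b$ ($N{\left(b,U \right)} = \left(U + b\right) + b = U + 2 b$)
$N{\left(-1109,2231 \right)} + X{\left(\left(-1\right) \left(-398\right) \right)} = \left(2231 + 2 \left(-1109\right)\right) - -398 = \left(2231 - 2218\right) + 398 = 13 + 398 = 411$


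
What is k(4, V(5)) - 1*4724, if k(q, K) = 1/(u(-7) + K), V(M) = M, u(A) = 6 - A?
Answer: -85031/18 ≈ -4723.9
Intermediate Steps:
k(q, K) = 1/(13 + K) (k(q, K) = 1/((6 - 1*(-7)) + K) = 1/((6 + 7) + K) = 1/(13 + K))
k(4, V(5)) - 1*4724 = 1/(13 + 5) - 1*4724 = 1/18 - 4724 = -85031/18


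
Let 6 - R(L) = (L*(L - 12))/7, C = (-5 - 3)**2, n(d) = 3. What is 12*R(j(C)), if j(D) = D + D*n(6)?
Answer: -749064/7 ≈ -1.0701e+5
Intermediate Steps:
C = 64 (C = (-8)**2 = 64)
j(D) = 4*D (j(D) = D + D*3 = D + 3*D = 4*D)
R(L) = 6 - L*(-12 + L)/7 (R(L) = 6 - L*(L - 12)/7 = 6 - L*(-12 + L)/7)
12*R(j(C)) = 12*(6 - (4*64)**2/7 + 12*(4*64)/7) = 12*(6 - 1/7*256**2 + (12/7)*256) = 12*(6 - 1/7*65536 + 3072/7) = 12*(6 - 65536/7 + 3072/7) = 12*(-62422/7) = -749064/7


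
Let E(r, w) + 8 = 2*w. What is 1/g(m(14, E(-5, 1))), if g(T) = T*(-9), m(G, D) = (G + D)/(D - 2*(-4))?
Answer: -1/36 ≈ -0.027778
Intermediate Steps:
E(r, w) = -8 + 2*w
m(G, D) = (D + G)/(8 + D) (m(G, D) = (D + G)/(D + 8) = (D + G)/(8 + D))
g(T) = -9*T
1/g(m(14, E(-5, 1))) = 1/(-9*((-8 + 2*1) + 14)/(8 + (-8 + 2*1))) = 1/(-9*((-8 + 2) + 14)/(8 + (-8 + 2))) = 1/(-9*(-6 + 14)/(8 - 6)) = 1/(-9*8/2) = 1/(-9*4) = 1/(-36) = -1/36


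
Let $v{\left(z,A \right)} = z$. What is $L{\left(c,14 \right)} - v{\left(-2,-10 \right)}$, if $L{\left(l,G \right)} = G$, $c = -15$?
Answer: $16$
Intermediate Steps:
$L{\left(c,14 \right)} - v{\left(-2,-10 \right)} = 14 - -2 = 14 + 2 = 16$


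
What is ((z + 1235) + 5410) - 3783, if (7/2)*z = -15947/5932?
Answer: 59404897/20762 ≈ 2861.2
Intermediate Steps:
z = -15947/20762 (z = 2*(-15947/5932)/7 = 2*(-15947*1/5932)/7 = (2/7)*(-15947/5932) = -15947/20762 ≈ -0.76809)
((z + 1235) + 5410) - 3783 = ((-15947/20762 + 1235) + 5410) - 3783 = (25625123/20762 + 5410) - 3783 = 137947543/20762 - 3783 = 59404897/20762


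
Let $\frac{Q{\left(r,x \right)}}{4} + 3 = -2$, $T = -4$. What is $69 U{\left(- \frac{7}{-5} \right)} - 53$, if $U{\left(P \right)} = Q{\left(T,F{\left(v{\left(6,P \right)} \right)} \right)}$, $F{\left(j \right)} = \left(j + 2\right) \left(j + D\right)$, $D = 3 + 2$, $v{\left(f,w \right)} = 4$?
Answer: $-1433$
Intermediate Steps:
$D = 5$
$F{\left(j \right)} = \left(2 + j\right) \left(5 + j\right)$ ($F{\left(j \right)} = \left(j + 2\right) \left(j + 5\right) = \left(2 + j\right) \left(5 + j\right)$)
$Q{\left(r,x \right)} = -20$ ($Q{\left(r,x \right)} = -12 + 4 \left(-2\right) = -12 - 8 = -20$)
$U{\left(P \right)} = -20$
$69 U{\left(- \frac{7}{-5} \right)} - 53 = 69 \left(-20\right) - 53 = -1380 - 53 = -1433$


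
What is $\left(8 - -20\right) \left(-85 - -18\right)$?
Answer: $-1876$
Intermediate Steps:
$\left(8 - -20\right) \left(-85 - -18\right) = \left(8 + 20\right) \left(-85 + 18\right) = 28 \left(-67\right) = -1876$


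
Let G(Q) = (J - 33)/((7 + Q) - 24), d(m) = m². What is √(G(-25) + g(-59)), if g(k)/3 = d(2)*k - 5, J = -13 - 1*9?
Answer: I*√1273062/42 ≈ 26.864*I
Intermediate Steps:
J = -22 (J = -13 - 9 = -22)
G(Q) = -55/(-17 + Q) (G(Q) = (-22 - 33)/((7 + Q) - 24) = -55/(-17 + Q))
g(k) = -15 + 12*k (g(k) = 3*(2²*k - 5) = 3*(4*k - 5) = 3*(-5 + 4*k) = -15 + 12*k)
√(G(-25) + g(-59)) = √(-55/(-17 - 25) + (-15 + 12*(-59))) = √(-55/(-42) + (-15 - 708)) = √(-55*(-1/42) - 723) = √(55/42 - 723) = √(-30311/42) = I*√1273062/42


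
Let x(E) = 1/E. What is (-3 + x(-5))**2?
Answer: 256/25 ≈ 10.240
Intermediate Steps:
(-3 + x(-5))**2 = (-3 + 1/(-5))**2 = (-3 - 1/5)**2 = (-16/5)**2 = 256/25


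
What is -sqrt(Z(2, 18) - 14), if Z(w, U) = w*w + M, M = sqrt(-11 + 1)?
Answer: -sqrt(-10 + I*sqrt(10)) ≈ -0.49401 - 3.2006*I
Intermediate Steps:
M = I*sqrt(10) (M = sqrt(-10) = I*sqrt(10) ≈ 3.1623*I)
Z(w, U) = w**2 + I*sqrt(10) (Z(w, U) = w*w + I*sqrt(10) = w**2 + I*sqrt(10))
-sqrt(Z(2, 18) - 14) = -sqrt((2**2 + I*sqrt(10)) - 14) = -sqrt((4 + I*sqrt(10)) - 14) = -sqrt(-10 + I*sqrt(10))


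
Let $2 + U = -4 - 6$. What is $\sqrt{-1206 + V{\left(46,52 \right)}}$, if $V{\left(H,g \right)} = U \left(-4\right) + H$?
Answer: $2 i \sqrt{278} \approx 33.347 i$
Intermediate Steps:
$U = -12$ ($U = -2 - 10 = -12$)
$V{\left(H,g \right)} = 48 + H$ ($V{\left(H,g \right)} = \left(-12\right) \left(-4\right) + H = 48 + H$)
$\sqrt{-1206 + V{\left(46,52 \right)}} = \sqrt{-1206 + \left(48 + 46\right)} = \sqrt{-1206 + 94} = \sqrt{-1112} = 2 i \sqrt{278}$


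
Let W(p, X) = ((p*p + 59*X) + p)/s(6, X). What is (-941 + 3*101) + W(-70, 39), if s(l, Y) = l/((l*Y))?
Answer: 277471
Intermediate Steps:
s(l, Y) = 1/Y (s(l, Y) = l/((Y*l)) = l*(1/(Y*l)) = 1/Y)
W(p, X) = X*(p + p**2 + 59*X) (W(p, X) = ((p*p + 59*X) + p)/(1/X) = ((p**2 + 59*X) + p)*X = (p + p**2 + 59*X)*X = X*(p + p**2 + 59*X))
(-941 + 3*101) + W(-70, 39) = (-941 + 3*101) + 39*(-70 + (-70)**2 + 59*39) = (-941 + 303) + 39*(-70 + 4900 + 2301) = -638 + 39*7131 = -638 + 278109 = 277471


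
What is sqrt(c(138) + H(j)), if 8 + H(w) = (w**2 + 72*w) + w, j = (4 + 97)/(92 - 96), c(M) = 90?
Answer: I*sqrt(17979)/4 ≈ 33.521*I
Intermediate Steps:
j = -101/4 (j = 101/(-4) = 101*(-1/4) = -101/4 ≈ -25.250)
H(w) = -8 + w**2 + 73*w (H(w) = -8 + ((w**2 + 72*w) + w) = -8 + (w**2 + 73*w) = -8 + w**2 + 73*w)
sqrt(c(138) + H(j)) = sqrt(90 + (-8 + (-101/4)**2 + 73*(-101/4))) = sqrt(90 + (-8 + 10201/16 - 7373/4)) = sqrt(90 - 19419/16) = sqrt(-17979/16) = I*sqrt(17979)/4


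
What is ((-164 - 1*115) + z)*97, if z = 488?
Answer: 20273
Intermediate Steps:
((-164 - 1*115) + z)*97 = ((-164 - 1*115) + 488)*97 = ((-164 - 115) + 488)*97 = (-279 + 488)*97 = 209*97 = 20273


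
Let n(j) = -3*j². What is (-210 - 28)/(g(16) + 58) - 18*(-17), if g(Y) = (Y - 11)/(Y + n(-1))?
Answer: 229160/759 ≈ 301.92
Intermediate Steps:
g(Y) = (-11 + Y)/(-3 + Y) (g(Y) = (Y - 11)/(Y - 3*(-1)²) = (-11 + Y)/(Y - 3*1) = (-11 + Y)/(Y - 3) = (-11 + Y)/(-3 + Y))
(-210 - 28)/(g(16) + 58) - 18*(-17) = (-210 - 28)/((-11 + 16)/(-3 + 16) + 58) - 18*(-17) = -238/(5/13 + 58) + 306 = -238/759/13 + 306 = -238*13/759 + 306 = -3094/759 + 306 = 229160/759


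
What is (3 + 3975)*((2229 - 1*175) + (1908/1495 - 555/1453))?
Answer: 1365896266434/167095 ≈ 8.1744e+6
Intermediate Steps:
(3 + 3975)*((2229 - 1*175) + (1908/1495 - 555/1453)) = 3978*((2229 - 175) + (1908*(1/1495) - 555*1/1453)) = 3978*(2054 + (1908/1495 - 555/1453)) = 3978*(2054 + 1942599/2172235) = 3978*(4463713289/2172235) = 1365896266434/167095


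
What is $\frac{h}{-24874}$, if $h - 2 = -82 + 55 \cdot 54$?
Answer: $- \frac{1445}{12437} \approx -0.11619$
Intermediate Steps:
$h = 2890$ ($h = 2 + \left(-82 + 55 \cdot 54\right) = 2 + \left(-82 + 2970\right) = 2 + 2888 = 2890$)
$\frac{h}{-24874} = \frac{2890}{-24874} = 2890 \left(- \frac{1}{24874}\right) = - \frac{1445}{12437}$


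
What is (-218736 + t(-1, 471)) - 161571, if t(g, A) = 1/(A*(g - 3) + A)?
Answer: -537373792/1413 ≈ -3.8031e+5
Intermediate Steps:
t(g, A) = 1/(A + A*(-3 + g)) (t(g, A) = 1/(A*(-3 + g) + A) = 1/(A + A*(-3 + g)))
(-218736 + t(-1, 471)) - 161571 = (-218736 + 1/(471*(-2 - 1))) - 161571 = (-218736 + (1/471)/(-3)) - 161571 = (-218736 + (1/471)*(-⅓)) - 161571 = (-218736 - 1/1413) - 161571 = -309073969/1413 - 161571 = -537373792/1413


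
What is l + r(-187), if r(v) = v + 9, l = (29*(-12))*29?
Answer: -10270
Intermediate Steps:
l = -10092 (l = -348*29 = -10092)
r(v) = 9 + v
l + r(-187) = -10092 + (9 - 187) = -10092 - 178 = -10270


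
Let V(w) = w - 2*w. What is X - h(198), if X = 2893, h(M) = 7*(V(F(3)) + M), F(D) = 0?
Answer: 1507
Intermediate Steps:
V(w) = -w
h(M) = 7*M (h(M) = 7*(-1*0 + M) = 7*(0 + M) = 7*M)
X - h(198) = 2893 - 7*198 = 2893 - 1*1386 = 2893 - 1386 = 1507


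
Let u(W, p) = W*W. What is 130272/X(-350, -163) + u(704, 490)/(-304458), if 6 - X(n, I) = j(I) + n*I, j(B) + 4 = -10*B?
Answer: -1562275984/405967065 ≈ -3.8483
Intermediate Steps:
j(B) = -4 - 10*B
X(n, I) = 10 + 10*I - I*n (X(n, I) = 6 - ((-4 - 10*I) + n*I) = 6 - ((-4 - 10*I) + I*n) = 6 - (-4 - 10*I + I*n) = 6 + (4 + 10*I - I*n) = 10 + 10*I - I*n)
u(W, p) = W²
130272/X(-350, -163) + u(704, 490)/(-304458) = 130272/(10 + 10*(-163) - 1*(-163)*(-350)) + 704²/(-304458) = 130272/(10 - 1630 - 57050) + 495616*(-1/304458) = 130272/(-58670) - 22528/13839 = 130272*(-1/58670) - 22528/13839 = -65136/29335 - 22528/13839 = -1562275984/405967065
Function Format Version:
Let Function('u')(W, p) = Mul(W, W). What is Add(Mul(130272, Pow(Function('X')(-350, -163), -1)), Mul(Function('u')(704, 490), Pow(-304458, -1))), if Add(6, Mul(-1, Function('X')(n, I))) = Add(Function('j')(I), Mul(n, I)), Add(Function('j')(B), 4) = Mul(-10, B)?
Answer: Rational(-1562275984, 405967065) ≈ -3.8483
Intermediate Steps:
Function('j')(B) = Add(-4, Mul(-10, B))
Function('X')(n, I) = Add(10, Mul(10, I), Mul(-1, I, n)) (Function('X')(n, I) = Add(6, Mul(-1, Add(Add(-4, Mul(-10, I)), Mul(n, I)))) = Add(6, Mul(-1, Add(Add(-4, Mul(-10, I)), Mul(I, n)))) = Add(6, Mul(-1, Add(-4, Mul(-10, I), Mul(I, n)))) = Add(6, Add(4, Mul(10, I), Mul(-1, I, n))) = Add(10, Mul(10, I), Mul(-1, I, n)))
Function('u')(W, p) = Pow(W, 2)
Add(Mul(130272, Pow(Function('X')(-350, -163), -1)), Mul(Function('u')(704, 490), Pow(-304458, -1))) = Add(Mul(130272, Pow(Add(10, Mul(10, -163), Mul(-1, -163, -350)), -1)), Mul(Pow(704, 2), Pow(-304458, -1))) = Add(Mul(130272, Pow(Add(10, -1630, -57050), -1)), Mul(495616, Rational(-1, 304458))) = Add(Mul(130272, Pow(-58670, -1)), Rational(-22528, 13839)) = Add(Mul(130272, Rational(-1, 58670)), Rational(-22528, 13839)) = Add(Rational(-65136, 29335), Rational(-22528, 13839)) = Rational(-1562275984, 405967065)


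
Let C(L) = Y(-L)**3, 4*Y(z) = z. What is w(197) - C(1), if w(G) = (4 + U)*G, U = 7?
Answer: 138689/64 ≈ 2167.0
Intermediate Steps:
Y(z) = z/4
C(L) = -L**3/64 (C(L) = ((-L)/4)**3 = (-L/4)**3 = -L**3/64)
w(G) = 11*G (w(G) = (4 + 7)*G = 11*G)
w(197) - C(1) = 11*197 - (-1)*1**3/64 = 2167 - (-1)/64 = 2167 - 1*(-1/64) = 2167 + 1/64 = 138689/64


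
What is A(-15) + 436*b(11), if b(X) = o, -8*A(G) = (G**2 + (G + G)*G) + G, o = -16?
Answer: -14117/2 ≈ -7058.5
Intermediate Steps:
A(G) = -3*G**2/8 - G/8 (A(G) = -((G**2 + (G + G)*G) + G)/8 = -((G**2 + (2*G)*G) + G)/8 = -((G**2 + 2*G**2) + G)/8 = -(3*G**2 + G)/8 = -(G + 3*G**2)/8 = -3*G**2/8 - G/8)
b(X) = -16
A(-15) + 436*b(11) = -1/8*(-15)*(1 + 3*(-15)) + 436*(-16) = -1/8*(-15)*(1 - 45) - 6976 = -1/8*(-15)*(-44) - 6976 = -165/2 - 6976 = -14117/2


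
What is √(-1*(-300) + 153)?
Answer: √453 ≈ 21.284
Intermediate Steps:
√(-1*(-300) + 153) = √(300 + 153) = √453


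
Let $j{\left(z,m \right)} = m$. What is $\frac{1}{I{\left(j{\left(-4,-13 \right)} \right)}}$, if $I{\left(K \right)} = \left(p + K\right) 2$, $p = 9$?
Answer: $- \frac{1}{8} \approx -0.125$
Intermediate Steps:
$I{\left(K \right)} = 18 + 2 K$ ($I{\left(K \right)} = \left(9 + K\right) 2 = 18 + 2 K$)
$\frac{1}{I{\left(j{\left(-4,-13 \right)} \right)}} = \frac{1}{18 + 2 \left(-13\right)} = \frac{1}{18 - 26} = \frac{1}{-8} = - \frac{1}{8}$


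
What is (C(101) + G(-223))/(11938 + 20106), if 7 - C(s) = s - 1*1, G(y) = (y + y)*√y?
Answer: -93/32044 - 223*I*√223/16022 ≈ -0.0029023 - 0.20785*I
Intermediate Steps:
G(y) = 2*y^(3/2) (G(y) = (2*y)*√y = 2*y^(3/2))
C(s) = 8 - s (C(s) = 7 - (s - 1*1) = 7 - (s - 1) = 7 - (-1 + s) = 7 + (1 - s) = 8 - s)
(C(101) + G(-223))/(11938 + 20106) = ((8 - 1*101) + 2*(-223)^(3/2))/(11938 + 20106) = ((8 - 101) + 2*(-223*I*√223))/32044 = (-93 - 446*I*√223)*(1/32044) = -93/32044 - 223*I*√223/16022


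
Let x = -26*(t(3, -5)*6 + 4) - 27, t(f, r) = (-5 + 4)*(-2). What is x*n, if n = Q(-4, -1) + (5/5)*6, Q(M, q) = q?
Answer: -2215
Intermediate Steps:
t(f, r) = 2 (t(f, r) = -1*(-2) = 2)
n = 5 (n = -1 + (5/5)*6 = -1 + (5*(⅕))*6 = -1 + 1*6 = -1 + 6 = 5)
x = -443 (x = -26*(2*6 + 4) - 27 = -26*(12 + 4) - 27 = -26*16 - 27 = -416 - 27 = -443)
x*n = -443*5 = -2215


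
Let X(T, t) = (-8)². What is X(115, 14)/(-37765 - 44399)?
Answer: -16/20541 ≈ -0.00077893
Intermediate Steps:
X(T, t) = 64
X(115, 14)/(-37765 - 44399) = 64/(-37765 - 44399) = 64/(-82164) = 64*(-1/82164) = -16/20541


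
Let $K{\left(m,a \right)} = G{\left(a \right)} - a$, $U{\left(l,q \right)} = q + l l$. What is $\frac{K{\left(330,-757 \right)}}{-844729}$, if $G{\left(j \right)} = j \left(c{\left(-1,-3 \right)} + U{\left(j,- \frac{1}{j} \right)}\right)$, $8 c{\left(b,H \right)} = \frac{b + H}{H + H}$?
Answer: $\frac{5205568801}{10136748} \approx 513.53$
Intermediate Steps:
$c{\left(b,H \right)} = \frac{H + b}{16 H}$ ($c{\left(b,H \right)} = \frac{\left(b + H\right) \frac{1}{H + H}}{8} = \frac{\left(H + b\right) \frac{1}{2 H}}{8} = \frac{\frac{1}{2} \frac{1}{H} \left(H + b\right)}{8} = \frac{H + b}{16 H}$)
$U{\left(l,q \right)} = q + l^{2}$
$G{\left(j \right)} = j \left(\frac{1}{12} + j^{2} - \frac{1}{j}\right)$ ($G{\left(j \right)} = j \left(\frac{-3 - 1}{16 \left(-3\right)} + \left(- \frac{1}{j} + j^{2}\right)\right) = j \left(\frac{1}{16} \left(- \frac{1}{3}\right) \left(-4\right) + \left(j^{2} - \frac{1}{j}\right)\right) = j \left(\frac{1}{12} + \left(j^{2} - \frac{1}{j}\right)\right) = j \left(\frac{1}{12} + j^{2} - \frac{1}{j}\right)$)
$K{\left(m,a \right)} = -1 + a^{3} - \frac{11 a}{12}$ ($K{\left(m,a \right)} = \left(-1 + a^{3} + \frac{a}{12}\right) - a = -1 + a^{3} - \frac{11 a}{12}$)
$\frac{K{\left(330,-757 \right)}}{-844729} = \frac{-1 + \left(-757\right)^{3} - - \frac{8327}{12}}{-844729} = \left(-1 - 433798093 + \frac{8327}{12}\right) \left(- \frac{1}{844729}\right) = \left(- \frac{5205568801}{12}\right) \left(- \frac{1}{844729}\right) = \frac{5205568801}{10136748}$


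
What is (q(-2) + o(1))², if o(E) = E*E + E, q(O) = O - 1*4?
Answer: 16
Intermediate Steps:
q(O) = -4 + O (q(O) = O - 4 = -4 + O)
o(E) = E + E² (o(E) = E² + E = E + E²)
(q(-2) + o(1))² = ((-4 - 2) + 1*(1 + 1))² = (-6 + 1*2)² = (-6 + 2)² = (-4)² = 16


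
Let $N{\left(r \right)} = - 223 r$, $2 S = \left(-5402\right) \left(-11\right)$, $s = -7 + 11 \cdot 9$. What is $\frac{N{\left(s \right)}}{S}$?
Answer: $- \frac{20516}{29711} \approx -0.69052$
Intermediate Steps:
$s = 92$ ($s = -7 + 99 = 92$)
$S = 29711$ ($S = \frac{\left(-5402\right) \left(-11\right)}{2} = \frac{1}{2} \cdot 59422 = 29711$)
$\frac{N{\left(s \right)}}{S} = \frac{\left(-223\right) 92}{29711} = \left(-20516\right) \frac{1}{29711} = - \frac{20516}{29711}$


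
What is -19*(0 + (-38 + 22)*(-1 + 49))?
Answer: 14592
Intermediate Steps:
-19*(0 + (-38 + 22)*(-1 + 49)) = -19*(0 - 16*48) = -19*(0 - 768) = -19*(-768) = 14592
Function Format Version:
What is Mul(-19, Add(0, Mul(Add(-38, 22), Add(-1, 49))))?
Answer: 14592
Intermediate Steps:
Mul(-19, Add(0, Mul(Add(-38, 22), Add(-1, 49)))) = Mul(-19, Add(0, Mul(-16, 48))) = Mul(-19, Add(0, -768)) = Mul(-19, -768) = 14592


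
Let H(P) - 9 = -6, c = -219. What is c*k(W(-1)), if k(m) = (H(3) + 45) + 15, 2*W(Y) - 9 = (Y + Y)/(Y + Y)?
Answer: -13797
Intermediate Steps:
H(P) = 3 (H(P) = 9 - 6 = 3)
W(Y) = 5 (W(Y) = 9/2 + ((Y + Y)/(Y + Y))/2 = 9/2 + ((2*Y)/((2*Y)))/2 = 9/2 + ((2*Y)*(1/(2*Y)))/2 = 9/2 + (½)*1 = 9/2 + ½ = 5)
k(m) = 63 (k(m) = (3 + 45) + 15 = 48 + 15 = 63)
c*k(W(-1)) = -219*63 = -13797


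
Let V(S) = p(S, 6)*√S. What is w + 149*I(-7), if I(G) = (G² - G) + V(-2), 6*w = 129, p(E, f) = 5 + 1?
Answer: 16731/2 + 894*I*√2 ≈ 8365.5 + 1264.3*I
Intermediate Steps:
p(E, f) = 6
w = 43/2 (w = (⅙)*129 = 43/2 ≈ 21.500)
V(S) = 6*√S
I(G) = G² - G + 6*I*√2 (I(G) = (G² - G) + 6*√(-2) = (G² - G) + 6*(I*√2) = (G² - G) + 6*I*√2 = G² - G + 6*I*√2)
w + 149*I(-7) = 43/2 + 149*((-7)² - 1*(-7) + 6*I*√2) = 43/2 + 149*(49 + 7 + 6*I*√2) = 43/2 + 149*(56 + 6*I*√2) = 43/2 + (8344 + 894*I*√2) = 16731/2 + 894*I*√2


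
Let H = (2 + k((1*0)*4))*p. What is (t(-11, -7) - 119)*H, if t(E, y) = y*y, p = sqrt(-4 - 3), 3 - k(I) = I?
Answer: -350*I*sqrt(7) ≈ -926.01*I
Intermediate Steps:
k(I) = 3 - I
p = I*sqrt(7) (p = sqrt(-7) = I*sqrt(7) ≈ 2.6458*I)
t(E, y) = y**2
H = 5*I*sqrt(7) (H = (2 + (3 - 1*0*4))*(I*sqrt(7)) = (2 + (3 - 0*4))*(I*sqrt(7)) = (2 + (3 - 1*0))*(I*sqrt(7)) = (2 + (3 + 0))*(I*sqrt(7)) = (2 + 3)*(I*sqrt(7)) = 5*(I*sqrt(7)) = 5*I*sqrt(7) ≈ 13.229*I)
(t(-11, -7) - 119)*H = ((-7)**2 - 119)*(5*I*sqrt(7)) = (49 - 119)*(5*I*sqrt(7)) = -350*I*sqrt(7)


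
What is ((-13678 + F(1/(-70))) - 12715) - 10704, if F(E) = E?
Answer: -2596791/70 ≈ -37097.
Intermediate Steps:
((-13678 + F(1/(-70))) - 12715) - 10704 = ((-13678 + 1/(-70)) - 12715) - 10704 = ((-13678 - 1/70) - 12715) - 10704 = (-957461/70 - 12715) - 10704 = -1847511/70 - 10704 = -2596791/70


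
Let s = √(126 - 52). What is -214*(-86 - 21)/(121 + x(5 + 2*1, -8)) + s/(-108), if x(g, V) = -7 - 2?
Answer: 11449/56 - √74/108 ≈ 204.37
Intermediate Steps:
x(g, V) = -9
s = √74 ≈ 8.6023
-214*(-86 - 21)/(121 + x(5 + 2*1, -8)) + s/(-108) = -214*(-86 - 21)/(121 - 9) + √74/(-108) = -214/(112/(-107)) + √74*(-1/108) = -214/(112*(-1/107)) - √74/108 = -214/(-112/107) - √74/108 = -214*(-107/112) - √74/108 = 11449/56 - √74/108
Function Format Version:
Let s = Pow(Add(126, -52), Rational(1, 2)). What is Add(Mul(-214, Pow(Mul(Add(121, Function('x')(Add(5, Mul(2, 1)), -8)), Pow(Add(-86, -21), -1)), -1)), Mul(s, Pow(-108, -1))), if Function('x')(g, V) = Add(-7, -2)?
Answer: Add(Rational(11449, 56), Mul(Rational(-1, 108), Pow(74, Rational(1, 2)))) ≈ 204.37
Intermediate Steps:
Function('x')(g, V) = -9
s = Pow(74, Rational(1, 2)) ≈ 8.6023
Add(Mul(-214, Pow(Mul(Add(121, Function('x')(Add(5, Mul(2, 1)), -8)), Pow(Add(-86, -21), -1)), -1)), Mul(s, Pow(-108, -1))) = Add(Mul(-214, Pow(Mul(Add(121, -9), Pow(Add(-86, -21), -1)), -1)), Mul(Pow(74, Rational(1, 2)), Pow(-108, -1))) = Add(Mul(-214, Pow(Mul(112, Pow(-107, -1)), -1)), Mul(Pow(74, Rational(1, 2)), Rational(-1, 108))) = Add(Mul(-214, Pow(Mul(112, Rational(-1, 107)), -1)), Mul(Rational(-1, 108), Pow(74, Rational(1, 2)))) = Add(Mul(-214, Pow(Rational(-112, 107), -1)), Mul(Rational(-1, 108), Pow(74, Rational(1, 2)))) = Add(Mul(-214, Rational(-107, 112)), Mul(Rational(-1, 108), Pow(74, Rational(1, 2)))) = Add(Rational(11449, 56), Mul(Rational(-1, 108), Pow(74, Rational(1, 2))))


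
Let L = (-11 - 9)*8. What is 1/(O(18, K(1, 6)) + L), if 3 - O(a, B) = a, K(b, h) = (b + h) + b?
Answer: -1/175 ≈ -0.0057143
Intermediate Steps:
K(b, h) = h + 2*b
O(a, B) = 3 - a
L = -160 (L = -20*8 = -160)
1/(O(18, K(1, 6)) + L) = 1/((3 - 1*18) - 160) = 1/((3 - 18) - 160) = 1/(-15 - 160) = 1/(-175) = -1/175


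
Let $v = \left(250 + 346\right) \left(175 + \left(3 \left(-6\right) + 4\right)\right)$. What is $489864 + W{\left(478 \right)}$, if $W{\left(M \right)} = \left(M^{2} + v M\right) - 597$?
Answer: $46584719$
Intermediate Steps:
$v = 95956$ ($v = 596 \left(175 + \left(-18 + 4\right)\right) = 596 \left(175 - 14\right) = 596 \cdot 161 = 95956$)
$W{\left(M \right)} = -597 + M^{2} + 95956 M$ ($W{\left(M \right)} = \left(M^{2} + 95956 M\right) - 597 = -597 + M^{2} + 95956 M$)
$489864 + W{\left(478 \right)} = 489864 + \left(-597 + 478^{2} + 95956 \cdot 478\right) = 489864 + \left(-597 + 228484 + 45866968\right) = 489864 + 46094855 = 46584719$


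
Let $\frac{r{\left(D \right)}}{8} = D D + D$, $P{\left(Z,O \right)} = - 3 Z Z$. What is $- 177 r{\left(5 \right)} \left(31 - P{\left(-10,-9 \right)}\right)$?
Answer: $-14060880$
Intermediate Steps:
$P{\left(Z,O \right)} = - 3 Z^{2}$
$r{\left(D \right)} = 8 D + 8 D^{2}$ ($r{\left(D \right)} = 8 \left(D D + D\right) = 8 \left(D^{2} + D\right) = 8 \left(D + D^{2}\right) = 8 D + 8 D^{2}$)
$- 177 r{\left(5 \right)} \left(31 - P{\left(-10,-9 \right)}\right) = - 177 \cdot 8 \cdot 5 \left(1 + 5\right) \left(31 - - 3 \left(-10\right)^{2}\right) = - 177 \cdot 8 \cdot 5 \cdot 6 \left(31 - \left(-3\right) 100\right) = \left(-177\right) 240 \left(31 - -300\right) = - 42480 \left(31 + 300\right) = \left(-42480\right) 331 = -14060880$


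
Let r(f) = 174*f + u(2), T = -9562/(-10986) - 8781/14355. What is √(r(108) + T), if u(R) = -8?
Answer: √1441898310931782330/8761335 ≈ 137.06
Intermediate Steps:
T = 2266358/8761335 (T = -9562*(-1/10986) - 8781*1/14355 = 4781/5493 - 2927/4785 = 2266358/8761335 ≈ 0.25868)
r(f) = -8 + 174*f (r(f) = 174*f - 8 = -8 + 174*f)
√(r(108) + T) = √((-8 + 174*108) + 2266358/8761335) = √((-8 + 18792) + 2266358/8761335) = √(18784 + 2266358/8761335) = √(164575182998/8761335) = √1441898310931782330/8761335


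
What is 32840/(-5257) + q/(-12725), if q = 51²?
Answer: -431562457/66895325 ≈ -6.4513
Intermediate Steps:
q = 2601
32840/(-5257) + q/(-12725) = 32840/(-5257) + 2601/(-12725) = 32840*(-1/5257) + 2601*(-1/12725) = -32840/5257 - 2601/12725 = -431562457/66895325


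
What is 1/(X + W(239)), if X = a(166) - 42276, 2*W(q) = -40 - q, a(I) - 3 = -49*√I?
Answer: -169650/7193686361 + 196*√166/7193686361 ≈ -2.3232e-5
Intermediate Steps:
a(I) = 3 - 49*√I
W(q) = -20 - q/2 (W(q) = (-40 - q)/2 = -20 - q/2)
X = -42273 - 49*√166 (X = (3 - 49*√166) - 42276 = -42273 - 49*√166 ≈ -42904.)
1/(X + W(239)) = 1/((-42273 - 49*√166) + (-20 - ½*239)) = 1/((-42273 - 49*√166) + (-20 - 239/2)) = 1/((-42273 - 49*√166) - 279/2) = 1/(-84825/2 - 49*√166)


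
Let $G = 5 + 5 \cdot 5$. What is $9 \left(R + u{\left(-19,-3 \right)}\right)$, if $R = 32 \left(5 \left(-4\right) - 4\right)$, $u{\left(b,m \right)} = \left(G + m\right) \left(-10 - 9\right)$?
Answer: $-11529$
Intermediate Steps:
$G = 30$ ($G = 5 + 25 = 30$)
$u{\left(b,m \right)} = -570 - 19 m$ ($u{\left(b,m \right)} = \left(30 + m\right) \left(-10 - 9\right) = \left(30 + m\right) \left(-19\right) = -570 - 19 m$)
$R = -768$ ($R = 32 \left(-20 - 4\right) = 32 \left(-24\right) = -768$)
$9 \left(R + u{\left(-19,-3 \right)}\right) = 9 \left(-768 - 513\right) = 9 \left(-1281\right) = -11529$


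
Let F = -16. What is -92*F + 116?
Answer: 1588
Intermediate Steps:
-92*F + 116 = -92*(-16) + 116 = 1472 + 116 = 1588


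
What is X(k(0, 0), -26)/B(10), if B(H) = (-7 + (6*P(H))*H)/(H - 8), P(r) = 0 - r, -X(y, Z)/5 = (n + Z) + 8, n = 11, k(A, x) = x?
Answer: -70/607 ≈ -0.11532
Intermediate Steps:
X(y, Z) = -95 - 5*Z (X(y, Z) = -5*((11 + Z) + 8) = -5*(19 + Z) = -95 - 5*Z)
P(r) = -r
B(H) = (-7 - 6*H**2)/(-8 + H) (B(H) = (-7 + (6*(-H))*H)/(H - 8) = (-7 + (-6*H)*H)/(-8 + H) = (-7 - 6*H**2)/(-8 + H))
X(k(0, 0), -26)/B(10) = (-95 - 5*(-26))/(((-7 - 6*10**2)/(-8 + 10))) = (-95 + 130)/(((-7 - 6*100)/2)) = 35/(((-7 - 600)/2)) = 35/(((1/2)*(-607))) = 35/(-607/2) = 35*(-2/607) = -70/607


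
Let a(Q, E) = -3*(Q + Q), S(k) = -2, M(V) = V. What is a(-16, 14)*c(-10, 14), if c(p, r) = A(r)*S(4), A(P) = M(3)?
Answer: -576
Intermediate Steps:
A(P) = 3
a(Q, E) = -6*Q
c(p, r) = -6 (c(p, r) = 3*(-2) = -6)
a(-16, 14)*c(-10, 14) = -6*(-16)*(-6) = 96*(-6) = -576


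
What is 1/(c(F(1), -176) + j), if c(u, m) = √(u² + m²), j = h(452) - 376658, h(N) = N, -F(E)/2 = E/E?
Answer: -188103/70765461728 - √7745/70765461728 ≈ -2.6594e-6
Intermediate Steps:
F(E) = -2 (F(E) = -2*E/E = -2*1 = -2)
j = -376206 (j = 452 - 376658 = -376206)
c(u, m) = √(m² + u²)
1/(c(F(1), -176) + j) = 1/(√((-176)² + (-2)²) - 376206) = 1/(√(30976 + 4) - 376206) = 1/(√30980 - 376206) = 1/(2*√7745 - 376206) = 1/(-376206 + 2*√7745)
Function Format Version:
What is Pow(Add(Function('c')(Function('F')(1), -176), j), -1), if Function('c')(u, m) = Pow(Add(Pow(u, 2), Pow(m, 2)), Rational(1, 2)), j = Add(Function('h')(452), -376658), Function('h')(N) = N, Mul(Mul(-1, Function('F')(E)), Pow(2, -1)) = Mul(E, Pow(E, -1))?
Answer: Add(Rational(-188103, 70765461728), Mul(Rational(-1, 70765461728), Pow(7745, Rational(1, 2)))) ≈ -2.6594e-6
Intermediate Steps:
Function('F')(E) = -2 (Function('F')(E) = Mul(-2, Mul(E, Pow(E, -1))) = Mul(-2, 1) = -2)
j = -376206 (j = Add(452, -376658) = -376206)
Function('c')(u, m) = Pow(Add(Pow(m, 2), Pow(u, 2)), Rational(1, 2))
Pow(Add(Function('c')(Function('F')(1), -176), j), -1) = Pow(Add(Pow(Add(Pow(-176, 2), Pow(-2, 2)), Rational(1, 2)), -376206), -1) = Pow(Add(Pow(Add(30976, 4), Rational(1, 2)), -376206), -1) = Pow(Add(Pow(30980, Rational(1, 2)), -376206), -1) = Pow(Add(Mul(2, Pow(7745, Rational(1, 2))), -376206), -1) = Pow(Add(-376206, Mul(2, Pow(7745, Rational(1, 2)))), -1)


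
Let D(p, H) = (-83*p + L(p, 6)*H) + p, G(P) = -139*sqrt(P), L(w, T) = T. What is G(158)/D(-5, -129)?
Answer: 139*sqrt(158)/364 ≈ 4.8000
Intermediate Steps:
D(p, H) = -82*p + 6*H (D(p, H) = (-83*p + 6*H) + p = -82*p + 6*H)
G(158)/D(-5, -129) = (-139*sqrt(158))/(-82*(-5) + 6*(-129)) = (-139*sqrt(158))/(410 - 774) = -139*sqrt(158)/(-364) = -139*sqrt(158)*(-1/364) = 139*sqrt(158)/364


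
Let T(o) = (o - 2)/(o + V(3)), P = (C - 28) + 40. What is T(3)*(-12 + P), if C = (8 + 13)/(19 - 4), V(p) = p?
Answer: 7/30 ≈ 0.23333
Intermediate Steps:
C = 7/5 (C = 21/15 = 21*(1/15) = 7/5 ≈ 1.4000)
P = 67/5 (P = (7/5 - 28) + 40 = -133/5 + 40 = 67/5 ≈ 13.400)
T(o) = (-2 + o)/(3 + o) (T(o) = (o - 2)/(o + 3) = (-2 + o)/(3 + o))
T(3)*(-12 + P) = ((-2 + 3)/(3 + 3))*(-12 + 67/5) = (1/6)*(7/5) = 7/30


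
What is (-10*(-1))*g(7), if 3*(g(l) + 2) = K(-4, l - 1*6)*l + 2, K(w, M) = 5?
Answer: 310/3 ≈ 103.33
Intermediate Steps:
g(l) = -4/3 + 5*l/3 (g(l) = -2 + (5*l + 2)/3 = -2 + (2 + 5*l)/3 = -2 + (⅔ + 5*l/3) = -4/3 + 5*l/3)
(-10*(-1))*g(7) = (-10*(-1))*(-4/3 + (5/3)*7) = 10*(-4/3 + 35/3) = 10*(31/3) = 310/3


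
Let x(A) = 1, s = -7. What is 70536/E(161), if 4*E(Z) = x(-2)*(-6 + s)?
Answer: -282144/13 ≈ -21703.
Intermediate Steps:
E(Z) = -13/4 (E(Z) = (1*(-6 - 7))/4 = (1*(-13))/4 = (¼)*(-13) = -13/4)
70536/E(161) = 70536/(-13/4) = 70536*(-4/13) = -282144/13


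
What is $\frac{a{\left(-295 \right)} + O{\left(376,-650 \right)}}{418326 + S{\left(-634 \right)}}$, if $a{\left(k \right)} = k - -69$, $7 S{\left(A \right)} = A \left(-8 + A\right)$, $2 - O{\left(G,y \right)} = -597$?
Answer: $\frac{2611}{3335310} \approx 0.00078284$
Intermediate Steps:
$O{\left(G,y \right)} = 599$ ($O{\left(G,y \right)} = 2 - -597 = 2 + 597 = 599$)
$S{\left(A \right)} = \frac{A \left(-8 + A\right)}{7}$
$a{\left(k \right)} = 69 + k$ ($a{\left(k \right)} = k + 69 = 69 + k$)
$\frac{a{\left(-295 \right)} + O{\left(376,-650 \right)}}{418326 + S{\left(-634 \right)}} = \frac{\left(69 - 295\right) + 599}{418326 + \frac{1}{7} \left(-634\right) \left(-8 - 634\right)} = \frac{-226 + 599}{418326 + \frac{1}{7} \left(-634\right) \left(-642\right)} = \frac{373}{418326 + \frac{407028}{7}} = \frac{373}{\frac{3335310}{7}} = 373 \cdot \frac{7}{3335310} = \frac{2611}{3335310}$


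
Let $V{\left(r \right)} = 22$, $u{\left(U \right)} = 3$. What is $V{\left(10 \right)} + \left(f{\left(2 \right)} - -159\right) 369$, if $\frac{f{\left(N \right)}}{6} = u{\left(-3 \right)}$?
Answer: $65335$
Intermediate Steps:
$f{\left(N \right)} = 18$ ($f{\left(N \right)} = 6 \cdot 3 = 18$)
$V{\left(10 \right)} + \left(f{\left(2 \right)} - -159\right) 369 = 22 + \left(18 - -159\right) 369 = 22 + \left(18 + 159\right) 369 = 22 + 177 \cdot 369 = 22 + 65313 = 65335$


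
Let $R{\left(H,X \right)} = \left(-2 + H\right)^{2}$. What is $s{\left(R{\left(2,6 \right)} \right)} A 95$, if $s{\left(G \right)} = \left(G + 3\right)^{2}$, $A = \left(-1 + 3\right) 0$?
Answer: $0$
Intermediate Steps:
$A = 0$ ($A = 2 \cdot 0 = 0$)
$s{\left(G \right)} = \left(3 + G\right)^{2}$
$s{\left(R{\left(2,6 \right)} \right)} A 95 = \left(3 + \left(-2 + 2\right)^{2}\right)^{2} \cdot 0 \cdot 95 = \left(3 + 0^{2}\right)^{2} \cdot 0 \cdot 95 = \left(3 + 0\right)^{2} \cdot 0 \cdot 95 = 3^{2} \cdot 0 \cdot 95 = 9 \cdot 0 \cdot 95 = 0 \cdot 95 = 0$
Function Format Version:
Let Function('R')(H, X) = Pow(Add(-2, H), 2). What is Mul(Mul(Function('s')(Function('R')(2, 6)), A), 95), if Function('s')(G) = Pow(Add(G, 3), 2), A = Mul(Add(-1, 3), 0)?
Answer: 0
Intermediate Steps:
A = 0 (A = Mul(2, 0) = 0)
Function('s')(G) = Pow(Add(3, G), 2)
Mul(Mul(Function('s')(Function('R')(2, 6)), A), 95) = Mul(Mul(Pow(Add(3, Pow(Add(-2, 2), 2)), 2), 0), 95) = Mul(Mul(Pow(Add(3, Pow(0, 2)), 2), 0), 95) = Mul(Mul(Pow(Add(3, 0), 2), 0), 95) = Mul(Mul(Pow(3, 2), 0), 95) = Mul(Mul(9, 0), 95) = Mul(0, 95) = 0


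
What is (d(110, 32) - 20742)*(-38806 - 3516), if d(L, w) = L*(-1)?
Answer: 882498344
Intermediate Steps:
d(L, w) = -L
(d(110, 32) - 20742)*(-38806 - 3516) = (-1*110 - 20742)*(-38806 - 3516) = (-110 - 20742)*(-42322) = -20852*(-42322) = 882498344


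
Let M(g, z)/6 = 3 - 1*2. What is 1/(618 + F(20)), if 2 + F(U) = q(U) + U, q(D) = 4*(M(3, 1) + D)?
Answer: 1/740 ≈ 0.0013514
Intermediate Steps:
M(g, z) = 6 (M(g, z) = 6*(3 - 1*2) = 6*(3 - 2) = 6*1 = 6)
q(D) = 24 + 4*D (q(D) = 4*(6 + D) = 24 + 4*D)
F(U) = 22 + 5*U (F(U) = -2 + ((24 + 4*U) + U) = -2 + (24 + 5*U) = 22 + 5*U)
1/(618 + F(20)) = 1/(618 + (22 + 5*20)) = 1/(618 + (22 + 100)) = 1/(618 + 122) = 1/740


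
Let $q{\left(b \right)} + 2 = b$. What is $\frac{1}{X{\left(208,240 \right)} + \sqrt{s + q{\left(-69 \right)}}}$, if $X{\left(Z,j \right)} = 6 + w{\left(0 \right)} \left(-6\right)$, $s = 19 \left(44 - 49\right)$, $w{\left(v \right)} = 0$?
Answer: $\frac{3}{101} - \frac{i \sqrt{166}}{202} \approx 0.029703 - 0.063783 i$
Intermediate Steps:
$s = -95$ ($s = 19 \left(-5\right) = -95$)
$q{\left(b \right)} = -2 + b$
$X{\left(Z,j \right)} = 6$ ($X{\left(Z,j \right)} = 6 + 0 \left(-6\right) = 6 + 0 = 6$)
$\frac{1}{X{\left(208,240 \right)} + \sqrt{s + q{\left(-69 \right)}}} = \frac{1}{6 + \sqrt{-95 - 71}} = \frac{1}{6 + \sqrt{-166}} = \frac{1}{6 + i \sqrt{166}}$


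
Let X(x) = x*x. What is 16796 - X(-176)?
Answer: -14180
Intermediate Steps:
X(x) = x**2
16796 - X(-176) = 16796 - 1*(-176)**2 = 16796 - 1*30976 = 16796 - 30976 = -14180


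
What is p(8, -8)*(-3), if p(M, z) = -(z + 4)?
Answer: -12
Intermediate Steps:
p(M, z) = -4 - z (p(M, z) = -(4 + z) = -4 - z)
p(8, -8)*(-3) = (-4 - 1*(-8))*(-3) = (-4 + 8)*(-3) = 4*(-3) = -12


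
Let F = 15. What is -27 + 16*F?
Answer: 213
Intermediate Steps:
-27 + 16*F = -27 + 16*15 = -27 + 240 = 213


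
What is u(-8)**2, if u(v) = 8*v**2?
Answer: 262144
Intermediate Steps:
u(-8)**2 = (8*(-8)**2)**2 = (8*64)**2 = 512**2 = 262144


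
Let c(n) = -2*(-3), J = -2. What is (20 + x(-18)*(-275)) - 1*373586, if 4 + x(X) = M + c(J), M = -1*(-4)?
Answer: -375216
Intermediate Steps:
c(n) = 6
M = 4
x(X) = 6 (x(X) = -4 + (4 + 6) = -4 + 10 = 6)
(20 + x(-18)*(-275)) - 1*373586 = (20 + 6*(-275)) - 1*373586 = (20 - 1650) - 373586 = -1630 - 373586 = -375216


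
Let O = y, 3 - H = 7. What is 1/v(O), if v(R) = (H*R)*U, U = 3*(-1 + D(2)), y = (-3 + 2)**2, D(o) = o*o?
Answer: -1/36 ≈ -0.027778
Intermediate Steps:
H = -4 (H = 3 - 1*7 = 3 - 7 = -4)
D(o) = o**2
y = 1 (y = (-1)**2 = 1)
O = 1
U = 9 (U = 3*(-1 + 2**2) = 3*(-1 + 4) = 3*3 = 9)
v(R) = -36*R (v(R) = -4*R*9 = -36*R)
1/v(O) = 1/(-36*1) = 1/(-36) = -1/36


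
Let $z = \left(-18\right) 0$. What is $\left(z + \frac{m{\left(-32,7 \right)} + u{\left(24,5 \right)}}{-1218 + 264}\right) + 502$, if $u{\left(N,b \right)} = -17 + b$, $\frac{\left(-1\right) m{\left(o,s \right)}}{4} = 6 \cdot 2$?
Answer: $\frac{79828}{159} \approx 502.06$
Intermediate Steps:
$z = 0$
$m{\left(o,s \right)} = -48$ ($m{\left(o,s \right)} = - 4 \cdot 6 \cdot 2 = \left(-4\right) 12 = -48$)
$\left(z + \frac{m{\left(-32,7 \right)} + u{\left(24,5 \right)}}{-1218 + 264}\right) + 502 = \left(0 + \frac{-48 + \left(-17 + 5\right)}{-1218 + 264}\right) + 502 = \left(0 + \frac{-48 - 12}{-954}\right) + 502 = \left(0 - - \frac{10}{159}\right) + 502 = \left(0 + \frac{10}{159}\right) + 502 = \frac{10}{159} + 502 = \frac{79828}{159}$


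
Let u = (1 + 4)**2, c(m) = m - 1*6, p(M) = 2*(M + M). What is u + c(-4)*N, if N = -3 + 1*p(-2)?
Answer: 135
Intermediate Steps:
p(M) = 4*M (p(M) = 2*(2*M) = 4*M)
c(m) = -6 + m (c(m) = m - 6 = -6 + m)
N = -11 (N = -3 + 1*(4*(-2)) = -3 + 1*(-8) = -3 - 8 = -11)
u = 25 (u = 5**2 = 25)
u + c(-4)*N = 25 + (-6 - 4)*(-11) = 25 - 10*(-11) = 25 + 110 = 135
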